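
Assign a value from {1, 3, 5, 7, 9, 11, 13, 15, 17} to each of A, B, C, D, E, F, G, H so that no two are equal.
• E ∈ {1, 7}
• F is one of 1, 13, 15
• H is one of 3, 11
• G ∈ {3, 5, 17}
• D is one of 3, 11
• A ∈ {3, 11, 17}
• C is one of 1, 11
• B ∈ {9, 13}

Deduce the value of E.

The 2 variables D and H are confined to {3, 11}, which locks those values in; drop them from A, C, G.
A's domain is down to {17}, so A = 17. So G can't be 17.
That leaves C = 1. Eliminate 1 elsewhere: E, F.
So E = 7.

7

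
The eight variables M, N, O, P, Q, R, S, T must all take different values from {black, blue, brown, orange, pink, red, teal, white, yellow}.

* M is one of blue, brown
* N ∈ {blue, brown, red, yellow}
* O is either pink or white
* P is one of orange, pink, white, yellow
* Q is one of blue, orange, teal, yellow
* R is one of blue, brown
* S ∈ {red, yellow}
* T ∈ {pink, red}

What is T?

pink

The 8 variables together cover exactly {blue, brown, orange, pink, red, teal, white, yellow} — 8 values for 8 variables — and teal appears only in Q's list, so Q = teal.
The 7 still-open variables together cover exactly {blue, brown, orange, pink, red, white, yellow} — 7 values for 7 variables — and orange appears only in P's list, so P = orange.
Among the 6 still-open variables, white fits only O (and all 6 values in {blue, brown, pink, red, white, yellow} must be used), so O = white.
Among the 5 still-open variables, pink fits only T (and all 5 values in {blue, brown, pink, red, yellow} must be used), so T = pink.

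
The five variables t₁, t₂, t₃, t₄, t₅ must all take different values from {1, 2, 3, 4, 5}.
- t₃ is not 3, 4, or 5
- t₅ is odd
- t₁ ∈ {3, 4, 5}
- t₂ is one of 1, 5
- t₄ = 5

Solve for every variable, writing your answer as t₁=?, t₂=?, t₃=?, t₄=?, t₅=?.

t₄ has just one choice, so t₄ = 5. Strike 5 from t₁, t₂, t₅.
That leaves t₂ = 1. Remove 1 from t₃, t₅.
t₃ must be 2 (only option left).
t₅'s domain is down to {3}, so t₅ = 3. Remove 3 from t₁.
t₁'s domain is down to {4}, so t₁ = 4.

t₁=4, t₂=1, t₃=2, t₄=5, t₅=3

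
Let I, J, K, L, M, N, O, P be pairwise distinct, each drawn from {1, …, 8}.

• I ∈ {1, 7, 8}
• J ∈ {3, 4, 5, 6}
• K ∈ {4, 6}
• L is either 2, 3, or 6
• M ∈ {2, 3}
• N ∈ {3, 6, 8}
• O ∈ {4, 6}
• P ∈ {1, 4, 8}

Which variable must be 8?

The 8 variables draw from only 8 values {1, 2, 3, 4, 5, 6, 7, 8}, so each is used; only J can be 5, hence J = 5.
The 7 still-open variables together cover exactly {1, 2, 3, 4, 6, 7, 8} — 7 values for 7 variables — and 7 appears only in I's list, so I = 7.
The 6 still-open variables together cover exactly {1, 2, 3, 4, 6, 8} — 6 values for 6 variables — and 1 appears only in P's list, so P = 1.
The 5 still-open variables together cover exactly {2, 3, 4, 6, 8} — 5 values for 5 variables — and 8 appears only in N's list, so N = 8.

N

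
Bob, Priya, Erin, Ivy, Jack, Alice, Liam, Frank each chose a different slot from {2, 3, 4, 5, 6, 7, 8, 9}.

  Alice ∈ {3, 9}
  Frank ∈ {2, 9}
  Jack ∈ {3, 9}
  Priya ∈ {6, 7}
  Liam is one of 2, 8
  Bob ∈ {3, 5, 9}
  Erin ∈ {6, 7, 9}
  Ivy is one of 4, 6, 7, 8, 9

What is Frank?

2

Among the 8 variables, 4 fits only Ivy (and all 8 values in {2, 3, 4, 5, 6, 7, 8, 9} must be used), so Ivy = 4.
The 7 still-open variables together cover exactly {2, 3, 5, 6, 7, 8, 9} — 7 values for 7 variables — and 5 appears only in Bob's list, so Bob = 5.
The 6 still-open variables together cover exactly {2, 3, 6, 7, 8, 9} — 6 values for 6 variables — and 8 appears only in Liam's list, so Liam = 8.
The 5 still-open variables draw from only 5 values {2, 3, 6, 7, 9}, so each is used; only Frank can be 2, hence Frank = 2.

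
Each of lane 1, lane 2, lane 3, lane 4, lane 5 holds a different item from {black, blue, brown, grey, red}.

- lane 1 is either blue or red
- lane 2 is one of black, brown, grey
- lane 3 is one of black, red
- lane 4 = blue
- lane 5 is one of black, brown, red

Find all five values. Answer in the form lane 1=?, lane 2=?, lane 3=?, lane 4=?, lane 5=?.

lane 4's domain is down to {blue}, so lane 4 = blue. Eliminate blue elsewhere: lane 1.
lane 1 must be red (only option left). Eliminate red elsewhere: lane 3, lane 5.
lane 3 must be black (only option left). Remove black from lane 2, lane 5.
lane 5 has just one choice, so lane 5 = brown. Eliminate brown elsewhere: lane 2.
That leaves lane 2 = grey.

lane 1=red, lane 2=grey, lane 3=black, lane 4=blue, lane 5=brown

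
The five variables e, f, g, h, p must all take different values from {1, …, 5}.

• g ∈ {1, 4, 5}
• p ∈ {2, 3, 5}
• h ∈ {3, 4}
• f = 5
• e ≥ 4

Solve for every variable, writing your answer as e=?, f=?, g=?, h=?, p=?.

e=4, f=5, g=1, h=3, p=2

f's domain is down to {5}, so f = 5. So e, g, p can't be 5.
e must be 4 (only option left). Remove 4 from g, h.
That leaves g = 1.
That leaves h = 3. Remove 3 from p.
p must be 2 (only option left).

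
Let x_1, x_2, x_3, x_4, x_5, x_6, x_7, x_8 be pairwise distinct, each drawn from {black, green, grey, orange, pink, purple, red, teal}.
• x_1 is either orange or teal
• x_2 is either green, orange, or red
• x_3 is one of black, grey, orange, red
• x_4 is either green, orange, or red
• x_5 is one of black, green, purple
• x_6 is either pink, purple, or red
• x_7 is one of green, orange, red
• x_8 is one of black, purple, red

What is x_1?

The 8 variables draw from only 8 values {black, green, grey, orange, pink, purple, red, teal}, so each is used; only x_3 can be grey, hence x_3 = grey.
Among the 7 still-open variables, pink fits only x_6 (and all 7 values in {black, green, orange, pink, purple, red, teal} must be used), so x_6 = pink.
The 6 still-open variables together cover exactly {black, green, orange, purple, red, teal} — 6 values for 6 variables — and teal appears only in x_1's list, so x_1 = teal.

teal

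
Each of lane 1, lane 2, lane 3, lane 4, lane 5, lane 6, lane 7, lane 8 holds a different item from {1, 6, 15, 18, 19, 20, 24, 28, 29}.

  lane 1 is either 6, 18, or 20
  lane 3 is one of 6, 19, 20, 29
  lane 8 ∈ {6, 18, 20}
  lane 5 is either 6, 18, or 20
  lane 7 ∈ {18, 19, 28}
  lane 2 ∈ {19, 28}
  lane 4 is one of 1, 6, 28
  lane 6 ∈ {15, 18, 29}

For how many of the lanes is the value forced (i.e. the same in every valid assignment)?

3

Among the 8 variables, 1 fits only lane 4 (and all 8 values in {1, 6, 15, 18, 19, 20, 28, 29} must be used), so lane 4 = 1.
The 7 still-open variables draw from only 7 values {6, 15, 18, 19, 20, 28, 29}, so each is used; only lane 6 can be 15, hence lane 6 = 15.
The 6 still-open variables together cover exactly {6, 18, 19, 20, 28, 29} — 6 values for 6 variables — and 29 appears only in lane 3's list, so lane 3 = 29.
lane 1, lane 5, lane 8 share exactly the 3 values {6, 18, 20}; by pigeonhole those values go to them, so strike 6, 18, 20 from lane 7.
Determined: lane 3=29, lane 4=1, lane 6=15. The other lanes each still have more than one consistent value. That makes 3.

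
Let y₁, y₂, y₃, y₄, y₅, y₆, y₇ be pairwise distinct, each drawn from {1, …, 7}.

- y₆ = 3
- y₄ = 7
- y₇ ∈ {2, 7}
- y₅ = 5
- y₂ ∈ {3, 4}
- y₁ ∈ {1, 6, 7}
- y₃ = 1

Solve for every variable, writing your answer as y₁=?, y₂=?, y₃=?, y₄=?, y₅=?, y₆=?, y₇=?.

y₃'s domain is down to {1}, so y₃ = 1. So y₁ can't be 1.
y₄ has just one choice, so y₄ = 7. Remove 7 from y₁, y₇.
y₅'s domain is down to {5}, so y₅ = 5.
y₆'s domain is down to {3}, so y₆ = 3. Remove 3 from y₂.
y₇ has just one choice, so y₇ = 2.
That leaves y₁ = 6.
y₂ must be 4 (only option left).

y₁=6, y₂=4, y₃=1, y₄=7, y₅=5, y₆=3, y₇=2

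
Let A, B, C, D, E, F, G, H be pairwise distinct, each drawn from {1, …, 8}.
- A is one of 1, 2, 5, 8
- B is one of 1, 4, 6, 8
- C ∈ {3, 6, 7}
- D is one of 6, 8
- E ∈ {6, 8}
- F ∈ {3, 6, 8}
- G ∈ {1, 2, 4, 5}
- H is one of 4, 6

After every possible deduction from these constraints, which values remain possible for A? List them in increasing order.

The 8 variables together cover exactly {1, 2, 3, 4, 5, 6, 7, 8} — 8 values for 8 variables — and 7 appears only in C's list, so C = 7.
The 7 still-open variables draw from only 7 values {1, 2, 3, 4, 5, 6, 8}, so each is used; only F can be 3, hence F = 3.
D and E between them cover only {6, 8} — a naked pair. Remove those values from A, B, H.
That leaves H = 4. Remove 4 from B, G.
B must be 1 (only option left). Remove 1 from A, G.
No further eliminations apply; A can still be any of 2, 5.

2, 5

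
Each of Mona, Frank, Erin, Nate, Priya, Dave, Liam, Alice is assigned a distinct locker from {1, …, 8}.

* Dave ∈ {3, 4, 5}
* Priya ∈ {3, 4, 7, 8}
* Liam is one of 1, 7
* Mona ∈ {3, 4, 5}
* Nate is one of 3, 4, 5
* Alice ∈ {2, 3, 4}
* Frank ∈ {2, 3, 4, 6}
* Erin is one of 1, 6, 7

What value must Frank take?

6

The 8 variables together cover exactly {1, 2, 3, 4, 5, 6, 7, 8} — 8 values for 8 variables — and 8 appears only in Priya's list, so Priya = 8.
Mona, Nate, Dave between them cover only {3, 4, 5} — a naked triple. Remove those values from Frank, Alice.
That leaves Alice = 2. So Frank can't be 2.
So Frank = 6.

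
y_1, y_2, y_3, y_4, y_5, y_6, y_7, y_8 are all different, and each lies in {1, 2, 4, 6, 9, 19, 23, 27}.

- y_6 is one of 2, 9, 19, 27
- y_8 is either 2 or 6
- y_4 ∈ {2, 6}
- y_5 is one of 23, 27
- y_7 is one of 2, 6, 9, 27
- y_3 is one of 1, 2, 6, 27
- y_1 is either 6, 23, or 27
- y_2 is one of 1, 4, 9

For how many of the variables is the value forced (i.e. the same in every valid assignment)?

Among the 8 variables, 4 fits only y_2 (and all 8 values in {1, 2, 4, 6, 9, 19, 23, 27} must be used), so y_2 = 4.
The 7 still-open variables together cover exactly {1, 2, 6, 9, 19, 23, 27} — 7 values for 7 variables — and 1 appears only in y_3's list, so y_3 = 1.
Among the 6 still-open variables, 19 fits only y_6 (and all 6 values in {2, 6, 9, 19, 23, 27} must be used), so y_6 = 19.
Among the 5 still-open variables, 9 fits only y_7 (and all 5 values in {2, 6, 9, 23, 27} must be used), so y_7 = 9.
y_4 and y_8 between them cover only {2, 6} — a naked pair. Remove those values from y_1.
Determined: y_2=4, y_3=1, y_6=19, y_7=9. The other variables each still have more than one consistent value. That makes 4.

4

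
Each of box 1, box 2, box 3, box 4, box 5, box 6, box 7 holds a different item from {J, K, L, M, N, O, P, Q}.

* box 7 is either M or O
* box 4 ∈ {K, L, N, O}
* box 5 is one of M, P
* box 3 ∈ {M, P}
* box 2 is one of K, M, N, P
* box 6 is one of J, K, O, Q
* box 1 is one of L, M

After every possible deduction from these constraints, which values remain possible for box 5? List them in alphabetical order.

The 2 variables box 3 and box 5 are confined to {M, P}, which locks those values in; drop them from box 1, box 2, box 7.
That leaves box 1 = L. Eliminate L elsewhere: box 4.
That leaves box 7 = O. Eliminate O elsewhere: box 4, box 6.
box 2 and box 4 share exactly the 2 values {K, N}; by pigeonhole those values go to them, so strike K, N from box 6.
No further eliminations apply; box 5 can still be any of M, P.

M, P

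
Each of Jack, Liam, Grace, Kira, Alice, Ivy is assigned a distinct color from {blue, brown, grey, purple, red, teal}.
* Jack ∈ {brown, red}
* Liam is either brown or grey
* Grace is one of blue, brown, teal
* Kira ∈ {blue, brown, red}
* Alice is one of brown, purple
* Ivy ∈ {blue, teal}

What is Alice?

The 6 variables together cover exactly {blue, brown, grey, purple, red, teal} — 6 values for 6 variables — and grey appears only in Liam's list, so Liam = grey.
Among the 5 still-open variables, purple fits only Alice (and all 5 values in {blue, brown, purple, red, teal} must be used), so Alice = purple.

purple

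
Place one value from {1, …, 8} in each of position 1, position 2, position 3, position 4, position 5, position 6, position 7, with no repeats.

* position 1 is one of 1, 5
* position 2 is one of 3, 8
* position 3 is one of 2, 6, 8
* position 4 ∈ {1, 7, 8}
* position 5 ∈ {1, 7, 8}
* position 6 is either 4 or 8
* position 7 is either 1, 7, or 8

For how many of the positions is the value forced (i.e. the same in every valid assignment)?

3

position 4, position 5, position 7 share exactly the 3 values {1, 7, 8}; by pigeonhole those values go to them, so strike 1, 7, 8 from position 1, position 2, position 3, position 6.
position 1 must be 5 (only option left).
position 2 must be 3 (only option left).
position 6's domain is down to {4}, so position 6 = 4.
Determined: position 1=5, position 2=3, position 6=4. The other positions each still have more than one consistent value. That makes 3.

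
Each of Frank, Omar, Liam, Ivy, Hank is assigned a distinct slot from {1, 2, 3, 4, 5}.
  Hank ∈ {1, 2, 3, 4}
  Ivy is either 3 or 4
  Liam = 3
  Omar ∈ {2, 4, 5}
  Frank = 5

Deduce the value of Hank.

1

Frank has just one choice, so Frank = 5. Strike 5 from Omar.
Liam has just one choice, so Liam = 3. Remove 3 from Ivy, Hank.
Ivy has just one choice, so Ivy = 4. Eliminate 4 elsewhere: Omar, Hank.
Omar must be 2 (only option left). So Hank can't be 2.
So Hank = 1.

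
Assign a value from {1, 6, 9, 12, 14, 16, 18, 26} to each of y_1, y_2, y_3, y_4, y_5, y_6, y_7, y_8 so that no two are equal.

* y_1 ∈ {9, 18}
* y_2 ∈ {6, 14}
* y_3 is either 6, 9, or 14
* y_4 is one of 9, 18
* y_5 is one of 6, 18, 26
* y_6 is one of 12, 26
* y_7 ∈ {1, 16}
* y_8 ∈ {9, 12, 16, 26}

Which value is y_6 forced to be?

12

Among the 8 variables, 1 fits only y_7 (and all 8 values in {1, 6, 9, 12, 14, 16, 18, 26} must be used), so y_7 = 1.
The 7 still-open variables together cover exactly {6, 9, 12, 14, 16, 18, 26} — 7 values for 7 variables — and 16 appears only in y_8's list, so y_8 = 16.
The 6 still-open variables draw from only 6 values {6, 9, 12, 14, 18, 26}, so each is used; only y_6 can be 12, hence y_6 = 12.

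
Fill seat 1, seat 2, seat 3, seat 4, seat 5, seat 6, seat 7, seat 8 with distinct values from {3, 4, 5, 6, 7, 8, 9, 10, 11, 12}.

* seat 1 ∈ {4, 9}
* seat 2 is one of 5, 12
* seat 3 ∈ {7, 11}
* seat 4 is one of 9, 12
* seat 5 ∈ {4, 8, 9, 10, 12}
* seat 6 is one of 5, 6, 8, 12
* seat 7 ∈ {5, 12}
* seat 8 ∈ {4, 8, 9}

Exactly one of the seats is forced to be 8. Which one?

seat 8

seat 2 and seat 7 between them cover only {5, 12} — a naked pair. Remove those values from seat 4, seat 5, seat 6.
seat 4 has just one choice, so seat 4 = 9. Strike 9 from seat 1, seat 5, seat 8.
seat 1 has just one choice, so seat 1 = 4. Remove 4 from seat 5, seat 8.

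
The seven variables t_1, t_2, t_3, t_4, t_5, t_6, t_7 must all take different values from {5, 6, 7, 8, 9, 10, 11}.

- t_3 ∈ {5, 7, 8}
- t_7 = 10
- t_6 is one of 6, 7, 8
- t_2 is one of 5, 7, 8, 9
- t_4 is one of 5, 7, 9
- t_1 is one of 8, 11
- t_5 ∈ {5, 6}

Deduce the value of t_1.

t_7 must be 10 (only option left).
The 6 still-open variables draw from only 6 values {5, 6, 7, 8, 9, 11}, so each is used; only t_1 can be 11, hence t_1 = 11.

11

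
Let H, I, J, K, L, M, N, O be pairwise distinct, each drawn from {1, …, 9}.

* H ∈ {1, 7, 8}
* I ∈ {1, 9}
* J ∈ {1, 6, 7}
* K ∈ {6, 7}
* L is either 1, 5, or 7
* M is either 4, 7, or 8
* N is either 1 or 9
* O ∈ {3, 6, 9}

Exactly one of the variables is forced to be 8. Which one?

H

The 8 variables draw from only 8 values {1, 3, 4, 5, 6, 7, 8, 9}, so each is used; only O can be 3, hence O = 3.
The 7 still-open variables draw from only 7 values {1, 4, 5, 6, 7, 8, 9}, so each is used; only M can be 4, hence M = 4.
The 6 still-open variables together cover exactly {1, 5, 6, 7, 8, 9} — 6 values for 6 variables — and 5 appears only in L's list, so L = 5.
The 5 still-open variables together cover exactly {1, 6, 7, 8, 9} — 5 values for 5 variables — and 8 appears only in H's list, so H = 8.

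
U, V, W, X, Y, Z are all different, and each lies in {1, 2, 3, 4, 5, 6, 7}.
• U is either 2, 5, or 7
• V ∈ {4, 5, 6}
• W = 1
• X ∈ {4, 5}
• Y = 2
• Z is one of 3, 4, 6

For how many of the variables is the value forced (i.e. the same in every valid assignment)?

2

W must be 1 (only option left).
That leaves Y = 2. Eliminate 2 elsewhere: U.
Determined: W=1, Y=2. The other variables each still have more than one consistent value. That makes 2.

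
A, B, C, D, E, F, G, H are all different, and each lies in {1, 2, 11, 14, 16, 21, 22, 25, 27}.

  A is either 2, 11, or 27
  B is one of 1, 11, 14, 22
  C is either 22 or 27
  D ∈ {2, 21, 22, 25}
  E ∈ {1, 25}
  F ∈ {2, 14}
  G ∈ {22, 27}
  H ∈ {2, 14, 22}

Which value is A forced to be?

The 8 variables draw from only 8 values {1, 2, 11, 14, 21, 22, 25, 27}, so each is used; only D can be 21, hence D = 21.
The 7 still-open variables draw from only 7 values {1, 2, 11, 14, 22, 25, 27}, so each is used; only E can be 25, hence E = 25.
The 6 still-open variables draw from only 6 values {1, 2, 11, 14, 22, 27}, so each is used; only B can be 1, hence B = 1.
The 5 still-open variables together cover exactly {2, 11, 14, 22, 27} — 5 values for 5 variables — and 11 appears only in A's list, so A = 11.

11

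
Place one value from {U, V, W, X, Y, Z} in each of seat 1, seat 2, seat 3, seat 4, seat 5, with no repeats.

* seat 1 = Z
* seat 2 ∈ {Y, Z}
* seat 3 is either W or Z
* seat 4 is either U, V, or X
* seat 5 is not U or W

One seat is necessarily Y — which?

seat 2

seat 1 must be Z (only option left). Eliminate Z elsewhere: seat 2, seat 3, seat 5.
So Y goes to seat 2.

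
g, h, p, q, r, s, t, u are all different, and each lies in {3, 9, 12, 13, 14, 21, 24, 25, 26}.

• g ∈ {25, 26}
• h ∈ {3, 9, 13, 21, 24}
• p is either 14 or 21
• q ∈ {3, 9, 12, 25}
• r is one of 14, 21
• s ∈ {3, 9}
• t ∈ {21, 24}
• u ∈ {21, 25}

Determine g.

p and r share exactly the 2 values {14, 21}; by pigeonhole those values go to them, so strike 14, 21 from h, t, u.
t must be 24 (only option left). Eliminate 24 elsewhere: h.
u must be 25 (only option left). Remove 25 from g, q.
So g = 26.

26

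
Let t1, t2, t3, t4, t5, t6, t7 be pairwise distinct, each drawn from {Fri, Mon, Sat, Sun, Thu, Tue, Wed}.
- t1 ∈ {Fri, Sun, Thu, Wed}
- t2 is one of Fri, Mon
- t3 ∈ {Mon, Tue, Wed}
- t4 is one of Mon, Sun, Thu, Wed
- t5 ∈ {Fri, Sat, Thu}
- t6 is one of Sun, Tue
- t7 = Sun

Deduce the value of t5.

Sat

t7 has just one choice, so t7 = Sun. Strike Sun from t1, t4, t6.
t6 must be Tue (only option left). Eliminate Tue elsewhere: t3.
The 5 still-open variables draw from only 5 values {Fri, Mon, Sat, Thu, Wed}, so each is used; only t5 can be Sat, hence t5 = Sat.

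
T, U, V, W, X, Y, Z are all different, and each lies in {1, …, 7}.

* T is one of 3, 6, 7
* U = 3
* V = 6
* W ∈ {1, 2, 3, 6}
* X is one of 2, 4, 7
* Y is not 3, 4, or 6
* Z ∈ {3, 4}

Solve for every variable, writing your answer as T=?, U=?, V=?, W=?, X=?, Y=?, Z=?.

U has just one choice, so U = 3. Eliminate 3 elsewhere: T, W, Z.
That leaves V = 6. Strike 6 from T, W.
That leaves Z = 4. Eliminate 4 elsewhere: X.
That leaves T = 7. So X, Y can't be 7.
X has just one choice, so X = 2. Eliminate 2 elsewhere: W, Y.
W has just one choice, so W = 1. Remove 1 from Y.
Y has just one choice, so Y = 5.

T=7, U=3, V=6, W=1, X=2, Y=5, Z=4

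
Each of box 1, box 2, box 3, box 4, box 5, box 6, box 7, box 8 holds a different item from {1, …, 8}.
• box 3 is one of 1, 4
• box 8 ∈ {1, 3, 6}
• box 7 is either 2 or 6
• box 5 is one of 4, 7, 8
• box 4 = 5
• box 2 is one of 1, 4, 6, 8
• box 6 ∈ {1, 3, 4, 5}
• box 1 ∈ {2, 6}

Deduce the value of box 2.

box 4 must be 5 (only option left). Eliminate 5 elsewhere: box 6.
The 7 still-open variables draw from only 7 values {1, 2, 3, 4, 6, 7, 8}, so each is used; only box 5 can be 7, hence box 5 = 7.
The 6 still-open variables together cover exactly {1, 2, 3, 4, 6, 8} — 6 values for 6 variables — and 8 appears only in box 2's list, so box 2 = 8.

8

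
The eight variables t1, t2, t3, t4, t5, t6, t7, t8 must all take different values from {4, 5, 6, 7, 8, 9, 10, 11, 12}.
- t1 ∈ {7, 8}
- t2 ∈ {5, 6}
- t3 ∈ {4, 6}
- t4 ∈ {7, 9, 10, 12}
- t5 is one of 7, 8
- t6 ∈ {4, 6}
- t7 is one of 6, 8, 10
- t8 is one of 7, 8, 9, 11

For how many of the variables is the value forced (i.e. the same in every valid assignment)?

2

The 2 variables t1 and t5 are confined to {7, 8}, which locks those values in; drop them from t4, t7, t8.
The 2 variables t3 and t6 are confined to {4, 6}, which locks those values in; drop them from t2, t7.
t2's domain is down to {5}, so t2 = 5.
t7 must be 10 (only option left). Remove 10 from t4.
Determined: t2=5, t7=10. The other variables each still have more than one consistent value. That makes 2.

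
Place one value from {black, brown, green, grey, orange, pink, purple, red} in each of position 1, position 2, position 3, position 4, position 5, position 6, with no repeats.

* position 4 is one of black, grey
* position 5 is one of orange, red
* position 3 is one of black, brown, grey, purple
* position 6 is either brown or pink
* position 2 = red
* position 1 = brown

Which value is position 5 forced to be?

position 1 has just one choice, so position 1 = brown. So position 3, position 6 can't be brown.
That leaves position 2 = red. So position 5 can't be red.
So position 5 = orange.

orange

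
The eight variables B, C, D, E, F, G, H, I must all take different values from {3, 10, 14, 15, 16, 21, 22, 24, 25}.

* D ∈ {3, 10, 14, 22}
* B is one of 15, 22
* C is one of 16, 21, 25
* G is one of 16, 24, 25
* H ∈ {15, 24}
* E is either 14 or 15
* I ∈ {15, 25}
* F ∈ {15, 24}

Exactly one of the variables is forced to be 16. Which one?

G

F and H between them cover only {15, 24} — a naked pair. Remove those values from B, E, G, I.
B has just one choice, so B = 22. Strike 22 from D.
E's domain is down to {14}, so E = 14. So D can't be 14.
That leaves I = 25. Strike 25 from C, G.
So 16 goes to G.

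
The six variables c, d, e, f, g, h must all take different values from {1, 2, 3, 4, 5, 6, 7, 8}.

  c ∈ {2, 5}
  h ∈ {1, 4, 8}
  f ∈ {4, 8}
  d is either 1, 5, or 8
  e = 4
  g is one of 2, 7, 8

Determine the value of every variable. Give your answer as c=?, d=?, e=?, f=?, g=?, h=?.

e has just one choice, so e = 4. Eliminate 4 elsewhere: f, h.
f has just one choice, so f = 8. So d, g, h can't be 8.
h has just one choice, so h = 1. Strike 1 from d.
d has just one choice, so d = 5. Eliminate 5 elsewhere: c.
c must be 2 (only option left). Eliminate 2 elsewhere: g.
g's domain is down to {7}, so g = 7.

c=2, d=5, e=4, f=8, g=7, h=1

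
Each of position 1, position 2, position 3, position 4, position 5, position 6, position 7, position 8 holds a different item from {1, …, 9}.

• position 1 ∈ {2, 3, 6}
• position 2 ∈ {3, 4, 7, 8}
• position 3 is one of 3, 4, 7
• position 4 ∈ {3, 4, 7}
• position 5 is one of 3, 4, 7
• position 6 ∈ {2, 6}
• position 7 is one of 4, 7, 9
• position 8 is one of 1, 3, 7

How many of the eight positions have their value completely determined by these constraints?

3

The 8 variables together cover exactly {1, 2, 3, 4, 6, 7, 8, 9} — 8 values for 8 variables — and 1 appears only in position 8's list, so position 8 = 1.
Among the 7 still-open variables, 8 fits only position 2 (and all 7 values in {2, 3, 4, 6, 7, 8, 9} must be used), so position 2 = 8.
The 6 still-open variables draw from only 6 values {2, 3, 4, 6, 7, 9}, so each is used; only position 7 can be 9, hence position 7 = 9.
position 3, position 4, position 5 between them cover only {3, 4, 7} — a naked triple. Remove those values from position 1.
Determined: position 2=8, position 7=9, position 8=1. The other positions each still have more than one consistent value. That makes 3.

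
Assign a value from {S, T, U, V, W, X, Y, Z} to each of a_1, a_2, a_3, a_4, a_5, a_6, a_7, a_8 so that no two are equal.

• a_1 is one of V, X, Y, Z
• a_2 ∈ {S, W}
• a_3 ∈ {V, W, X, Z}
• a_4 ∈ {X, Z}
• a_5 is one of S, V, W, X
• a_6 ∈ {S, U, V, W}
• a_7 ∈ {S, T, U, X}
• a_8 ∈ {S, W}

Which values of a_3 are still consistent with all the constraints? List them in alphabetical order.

V, X, Z

Among the 8 variables, T fits only a_7 (and all 8 values in {S, T, U, V, W, X, Y, Z} must be used), so a_7 = T.
The 7 still-open variables together cover exactly {S, U, V, W, X, Y, Z} — 7 values for 7 variables — and U appears only in a_6's list, so a_6 = U.
The 6 still-open variables together cover exactly {S, V, W, X, Y, Z} — 6 values for 6 variables — and Y appears only in a_1's list, so a_1 = Y.
The 2 variables a_2 and a_8 are confined to {S, W}, which locks those values in; drop them from a_3, a_5.
No further eliminations apply; a_3 can still be any of V, X, Z.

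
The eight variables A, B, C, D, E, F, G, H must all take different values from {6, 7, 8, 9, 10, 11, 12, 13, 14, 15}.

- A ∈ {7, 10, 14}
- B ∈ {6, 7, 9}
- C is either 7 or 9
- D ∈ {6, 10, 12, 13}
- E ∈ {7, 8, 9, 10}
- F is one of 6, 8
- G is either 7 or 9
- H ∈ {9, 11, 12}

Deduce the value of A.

C and G share exactly the 2 values {7, 9}; by pigeonhole those values go to them, so strike 7, 9 from A, B, E, H.
B has just one choice, so B = 6. Remove 6 from D, F.
That leaves F = 8. Eliminate 8 elsewhere: E.
E's domain is down to {10}, so E = 10. Remove 10 from A, D.
So A = 14.

14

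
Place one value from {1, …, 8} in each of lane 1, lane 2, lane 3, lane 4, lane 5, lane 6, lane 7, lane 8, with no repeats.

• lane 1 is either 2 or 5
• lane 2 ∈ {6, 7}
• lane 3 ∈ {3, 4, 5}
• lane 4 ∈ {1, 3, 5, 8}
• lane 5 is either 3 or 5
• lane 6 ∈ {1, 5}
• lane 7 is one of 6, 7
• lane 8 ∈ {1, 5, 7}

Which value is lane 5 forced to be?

The 8 variables together cover exactly {1, 2, 3, 4, 5, 6, 7, 8} — 8 values for 8 variables — and 2 appears only in lane 1's list, so lane 1 = 2.
Among the 7 still-open variables, 4 fits only lane 3 (and all 7 values in {1, 3, 4, 5, 6, 7, 8} must be used), so lane 3 = 4.
The 6 still-open variables together cover exactly {1, 3, 5, 6, 7, 8} — 6 values for 6 variables — and 8 appears only in lane 4's list, so lane 4 = 8.
The 5 still-open variables draw from only 5 values {1, 3, 5, 6, 7}, so each is used; only lane 5 can be 3, hence lane 5 = 3.

3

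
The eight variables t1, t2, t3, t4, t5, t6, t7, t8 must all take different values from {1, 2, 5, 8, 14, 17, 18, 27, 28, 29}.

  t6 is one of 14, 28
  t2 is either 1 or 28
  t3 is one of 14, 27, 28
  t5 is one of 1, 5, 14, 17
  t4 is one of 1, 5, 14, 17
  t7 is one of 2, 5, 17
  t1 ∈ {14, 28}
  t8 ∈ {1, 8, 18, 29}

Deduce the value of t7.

t1 and t6 share exactly the 2 values {14, 28}; by pigeonhole those values go to them, so strike 14, 28 from t2, t3, t4, t5.
t2's domain is down to {1}, so t2 = 1. Eliminate 1 elsewhere: t4, t5, t8.
t3 has just one choice, so t3 = 27.
t4 and t5 share exactly the 2 values {5, 17}; by pigeonhole those values go to them, so strike 5, 17 from t7.
So t7 = 2.

2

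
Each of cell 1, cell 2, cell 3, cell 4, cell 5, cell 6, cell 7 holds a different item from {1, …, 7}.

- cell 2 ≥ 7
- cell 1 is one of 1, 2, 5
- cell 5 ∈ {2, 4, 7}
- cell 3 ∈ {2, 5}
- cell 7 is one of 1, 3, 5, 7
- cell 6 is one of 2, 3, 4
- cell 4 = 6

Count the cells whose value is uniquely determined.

2

cell 2 has just one choice, so cell 2 = 7. Remove 7 from cell 5, cell 7.
cell 4 has just one choice, so cell 4 = 6.
Determined: cell 2=7, cell 4=6. The other cells each still have more than one consistent value. That makes 2.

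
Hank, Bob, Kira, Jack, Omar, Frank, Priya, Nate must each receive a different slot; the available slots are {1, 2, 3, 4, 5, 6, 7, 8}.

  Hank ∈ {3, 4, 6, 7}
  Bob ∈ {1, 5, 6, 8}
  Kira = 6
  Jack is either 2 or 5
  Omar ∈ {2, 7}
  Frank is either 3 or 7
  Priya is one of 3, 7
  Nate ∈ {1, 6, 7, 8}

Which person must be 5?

Jack

Kira must be 6 (only option left). So Hank, Bob, Nate can't be 6.
Among the 7 still-open variables, 4 fits only Hank (and all 7 values in {1, 2, 3, 4, 5, 7, 8} must be used), so Hank = 4.
The 2 variables Frank and Priya are confined to {3, 7}, which locks those values in; drop them from Omar, Nate.
Omar must be 2 (only option left). Strike 2 from Jack.
So 5 goes to Jack.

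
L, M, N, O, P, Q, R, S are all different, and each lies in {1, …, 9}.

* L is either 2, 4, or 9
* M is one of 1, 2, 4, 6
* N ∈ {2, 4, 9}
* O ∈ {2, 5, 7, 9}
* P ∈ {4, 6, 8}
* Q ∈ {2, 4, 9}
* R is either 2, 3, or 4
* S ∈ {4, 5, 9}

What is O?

L, N, Q share exactly the 3 values {2, 4, 9}; by pigeonhole those values go to them, so strike 2, 4, 9 from M, O, P, R, S.
R's domain is down to {3}, so R = 3.
S's domain is down to {5}, so S = 5. Strike 5 from O.
So O = 7.

7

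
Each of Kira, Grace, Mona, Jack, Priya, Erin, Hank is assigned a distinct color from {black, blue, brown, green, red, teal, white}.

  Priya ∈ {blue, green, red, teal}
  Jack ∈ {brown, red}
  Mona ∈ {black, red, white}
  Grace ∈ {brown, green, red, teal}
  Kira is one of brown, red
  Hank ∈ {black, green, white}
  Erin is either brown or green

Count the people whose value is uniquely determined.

Among the 7 variables, blue fits only Priya (and all 7 values in {black, blue, brown, green, red, teal, white} must be used), so Priya = blue.
Among the 6 still-open variables, teal fits only Grace (and all 6 values in {black, brown, green, red, teal, white} must be used), so Grace = teal.
Kira and Jack share exactly the 2 values {brown, red}; by pigeonhole those values go to them, so strike brown, red from Mona, Erin.
That leaves Erin = green. Eliminate green elsewhere: Hank.
Determined: Grace=teal, Priya=blue, Erin=green. The other people each still have more than one consistent value. That makes 3.

3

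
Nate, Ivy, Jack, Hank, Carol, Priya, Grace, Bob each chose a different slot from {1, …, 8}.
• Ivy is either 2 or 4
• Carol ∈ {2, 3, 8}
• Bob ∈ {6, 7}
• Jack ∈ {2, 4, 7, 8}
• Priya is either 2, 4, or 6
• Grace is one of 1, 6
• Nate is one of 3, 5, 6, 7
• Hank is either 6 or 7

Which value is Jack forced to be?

8

The 8 variables together cover exactly {1, 2, 3, 4, 5, 6, 7, 8} — 8 values for 8 variables — and 1 appears only in Grace's list, so Grace = 1.
Among the 7 still-open variables, 5 fits only Nate (and all 7 values in {2, 3, 4, 5, 6, 7, 8} must be used), so Nate = 5.
The 6 still-open variables draw from only 6 values {2, 3, 4, 6, 7, 8}, so each is used; only Carol can be 3, hence Carol = 3.
The 5 still-open variables together cover exactly {2, 4, 6, 7, 8} — 5 values for 5 variables — and 8 appears only in Jack's list, so Jack = 8.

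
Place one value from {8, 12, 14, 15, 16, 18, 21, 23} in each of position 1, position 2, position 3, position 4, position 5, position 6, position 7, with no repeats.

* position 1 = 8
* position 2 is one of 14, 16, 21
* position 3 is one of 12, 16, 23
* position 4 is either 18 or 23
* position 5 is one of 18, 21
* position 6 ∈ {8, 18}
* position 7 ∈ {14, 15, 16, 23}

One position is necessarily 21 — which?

position 5

position 1 must be 8 (only option left). Eliminate 8 elsewhere: position 6.
position 6's domain is down to {18}, so position 6 = 18. So position 4, position 5 can't be 18.
So 21 goes to position 5.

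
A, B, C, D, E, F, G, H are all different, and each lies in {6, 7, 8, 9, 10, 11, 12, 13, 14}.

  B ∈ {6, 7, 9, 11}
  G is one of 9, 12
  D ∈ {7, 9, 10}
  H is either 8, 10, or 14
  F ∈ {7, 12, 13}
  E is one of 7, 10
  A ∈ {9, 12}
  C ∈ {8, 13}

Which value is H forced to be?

14

A and G share exactly the 2 values {9, 12}; by pigeonhole those values go to them, so strike 9, 12 from B, D, F.
D and E share exactly the 2 values {7, 10}; by pigeonhole those values go to them, so strike 7, 10 from B, F, H.
F's domain is down to {13}, so F = 13. So C can't be 13.
C's domain is down to {8}, so C = 8. Strike 8 from H.
So H = 14.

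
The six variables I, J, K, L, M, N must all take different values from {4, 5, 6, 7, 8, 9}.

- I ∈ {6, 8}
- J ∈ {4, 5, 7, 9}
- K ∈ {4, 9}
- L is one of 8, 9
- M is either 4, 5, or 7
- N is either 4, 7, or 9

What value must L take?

8

The 6 variables draw from only 6 values {4, 5, 6, 7, 8, 9}, so each is used; only I can be 6, hence I = 6.
Among the 5 still-open variables, 8 fits only L (and all 5 values in {4, 5, 7, 8, 9} must be used), so L = 8.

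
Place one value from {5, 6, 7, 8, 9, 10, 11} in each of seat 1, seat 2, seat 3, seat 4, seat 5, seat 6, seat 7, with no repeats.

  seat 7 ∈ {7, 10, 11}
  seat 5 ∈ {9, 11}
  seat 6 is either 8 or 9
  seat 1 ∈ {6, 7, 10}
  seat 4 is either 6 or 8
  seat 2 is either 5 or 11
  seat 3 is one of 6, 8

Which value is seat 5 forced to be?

The 7 variables together cover exactly {5, 6, 7, 8, 9, 10, 11} — 7 values for 7 variables — and 5 appears only in seat 2's list, so seat 2 = 5.
The 2 variables seat 3 and seat 4 are confined to {6, 8}, which locks those values in; drop them from seat 1, seat 6.
seat 6 has just one choice, so seat 6 = 9. Eliminate 9 elsewhere: seat 5.
So seat 5 = 11.

11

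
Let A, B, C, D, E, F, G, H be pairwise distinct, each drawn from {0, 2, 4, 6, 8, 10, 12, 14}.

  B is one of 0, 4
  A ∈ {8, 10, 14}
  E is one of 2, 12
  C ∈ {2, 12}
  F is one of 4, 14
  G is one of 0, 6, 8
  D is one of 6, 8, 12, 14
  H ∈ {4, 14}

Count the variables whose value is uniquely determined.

The 8 variables together cover exactly {0, 2, 4, 6, 8, 10, 12, 14} — 8 values for 8 variables — and 10 appears only in A's list, so A = 10.
C and E share exactly the 2 values {2, 12}; by pigeonhole those values go to them, so strike 2, 12 from D.
F and H between them cover only {4, 14} — a naked pair. Remove those values from B, D.
B's domain is down to {0}, so B = 0. Strike 0 from G.
Determined: A=10, B=0. The other variables each still have more than one consistent value. That makes 2.

2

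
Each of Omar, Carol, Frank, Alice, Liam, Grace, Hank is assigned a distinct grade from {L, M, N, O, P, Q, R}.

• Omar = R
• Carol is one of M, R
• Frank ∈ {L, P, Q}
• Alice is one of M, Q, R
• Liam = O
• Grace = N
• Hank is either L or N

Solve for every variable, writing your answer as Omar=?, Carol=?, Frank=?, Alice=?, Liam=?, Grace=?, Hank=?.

Omar has just one choice, so Omar = R. So Carol, Alice can't be R.
Carol has just one choice, so Carol = M. Remove M from Alice.
Alice's domain is down to {Q}, so Alice = Q. Remove Q from Frank.
That leaves Liam = O.
That leaves Grace = N. So Hank can't be N.
Hank has just one choice, so Hank = L. Eliminate L elsewhere: Frank.
Frank's domain is down to {P}, so Frank = P.

Omar=R, Carol=M, Frank=P, Alice=Q, Liam=O, Grace=N, Hank=L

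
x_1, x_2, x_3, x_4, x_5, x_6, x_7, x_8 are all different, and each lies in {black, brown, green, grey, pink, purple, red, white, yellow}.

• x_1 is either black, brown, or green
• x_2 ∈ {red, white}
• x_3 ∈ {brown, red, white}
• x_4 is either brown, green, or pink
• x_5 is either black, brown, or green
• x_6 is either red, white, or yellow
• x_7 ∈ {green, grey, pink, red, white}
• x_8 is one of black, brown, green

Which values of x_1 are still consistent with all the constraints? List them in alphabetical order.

The 8 variables draw from only 8 values {black, brown, green, grey, pink, red, white, yellow}, so each is used; only x_7 can be grey, hence x_7 = grey.
The 7 still-open variables together cover exactly {black, brown, green, pink, red, white, yellow} — 7 values for 7 variables — and pink appears only in x_4's list, so x_4 = pink.
The 6 still-open variables draw from only 6 values {black, brown, green, red, white, yellow}, so each is used; only x_6 can be yellow, hence x_6 = yellow.
x_1, x_5, x_8 share exactly the 3 values {black, brown, green}; by pigeonhole those values go to them, so strike black, brown, green from x_3.
No further eliminations apply; x_1 can still be any of black, brown, green.

black, brown, green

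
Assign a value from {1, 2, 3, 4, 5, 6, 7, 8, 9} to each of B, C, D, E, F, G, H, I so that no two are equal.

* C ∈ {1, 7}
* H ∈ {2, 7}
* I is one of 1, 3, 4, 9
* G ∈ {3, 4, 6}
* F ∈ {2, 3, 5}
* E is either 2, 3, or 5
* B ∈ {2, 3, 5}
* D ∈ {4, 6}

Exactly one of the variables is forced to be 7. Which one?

H

The 8 variables together cover exactly {1, 2, 3, 4, 5, 6, 7, 9} — 8 values for 8 variables — and 9 appears only in I's list, so I = 9.
The 7 still-open variables together cover exactly {1, 2, 3, 4, 5, 6, 7} — 7 values for 7 variables — and 1 appears only in C's list, so C = 1.
The 6 still-open variables together cover exactly {2, 3, 4, 5, 6, 7} — 6 values for 6 variables — and 7 appears only in H's list, so H = 7.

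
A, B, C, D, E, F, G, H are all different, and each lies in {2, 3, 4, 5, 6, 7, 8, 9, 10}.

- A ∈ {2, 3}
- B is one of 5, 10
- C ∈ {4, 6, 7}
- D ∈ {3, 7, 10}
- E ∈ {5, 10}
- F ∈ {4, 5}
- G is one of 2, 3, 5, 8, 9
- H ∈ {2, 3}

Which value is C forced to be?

6

A and H share exactly the 2 values {2, 3}; by pigeonhole those values go to them, so strike 2, 3 from D, G.
B and E share exactly the 2 values {5, 10}; by pigeonhole those values go to them, so strike 5, 10 from D, F, G.
D must be 7 (only option left). Strike 7 from C.
F's domain is down to {4}, so F = 4. Eliminate 4 elsewhere: C.
So C = 6.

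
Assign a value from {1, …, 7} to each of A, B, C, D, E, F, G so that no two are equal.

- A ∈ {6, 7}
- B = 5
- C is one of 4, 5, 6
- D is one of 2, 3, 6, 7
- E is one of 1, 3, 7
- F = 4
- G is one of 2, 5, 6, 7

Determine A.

B's domain is down to {5}, so B = 5. So C, G can't be 5.
F must be 4 (only option left). So C can't be 4.
C has just one choice, so C = 6. So A, D, G can't be 6.
So A = 7.

7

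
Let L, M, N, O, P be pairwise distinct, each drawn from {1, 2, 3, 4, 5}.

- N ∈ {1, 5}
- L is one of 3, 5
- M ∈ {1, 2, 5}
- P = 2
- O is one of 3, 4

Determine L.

P's domain is down to {2}, so P = 2. So M can't be 2.
Among the 4 still-open variables, 4 fits only O (and all 4 values in {1, 3, 4, 5} must be used), so O = 4.
The 3 still-open variables together cover exactly {1, 3, 5} — 3 values for 3 variables — and 3 appears only in L's list, so L = 3.

3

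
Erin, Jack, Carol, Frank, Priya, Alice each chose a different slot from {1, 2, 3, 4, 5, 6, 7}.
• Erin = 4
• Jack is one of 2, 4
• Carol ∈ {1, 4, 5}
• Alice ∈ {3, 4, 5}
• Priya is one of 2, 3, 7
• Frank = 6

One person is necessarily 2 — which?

Erin has just one choice, so Erin = 4. So Jack, Carol, Alice can't be 4.
So 2 goes to Jack.

Jack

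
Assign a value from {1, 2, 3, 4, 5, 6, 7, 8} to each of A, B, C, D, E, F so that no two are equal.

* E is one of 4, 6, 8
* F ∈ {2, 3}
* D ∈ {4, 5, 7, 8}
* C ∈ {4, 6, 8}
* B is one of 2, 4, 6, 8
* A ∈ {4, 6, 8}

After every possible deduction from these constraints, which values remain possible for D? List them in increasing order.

A, C, E share exactly the 3 values {4, 6, 8}; by pigeonhole those values go to them, so strike 4, 6, 8 from B, D.
B must be 2 (only option left). Eliminate 2 elsewhere: F.
That leaves F = 3.
No further eliminations apply; D can still be any of 5, 7.

5, 7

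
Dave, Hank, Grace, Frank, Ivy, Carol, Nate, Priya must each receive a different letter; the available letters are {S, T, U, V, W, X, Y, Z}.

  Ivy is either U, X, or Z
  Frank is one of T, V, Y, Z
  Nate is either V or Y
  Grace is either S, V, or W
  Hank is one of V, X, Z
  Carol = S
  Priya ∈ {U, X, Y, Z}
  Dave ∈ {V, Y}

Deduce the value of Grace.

Carol must be S (only option left). Remove S from Grace.
Among the 7 still-open variables, T fits only Frank (and all 7 values in {T, U, V, W, X, Y, Z} must be used), so Frank = T.
The 6 still-open variables draw from only 6 values {U, V, W, X, Y, Z}, so each is used; only Grace can be W, hence Grace = W.

W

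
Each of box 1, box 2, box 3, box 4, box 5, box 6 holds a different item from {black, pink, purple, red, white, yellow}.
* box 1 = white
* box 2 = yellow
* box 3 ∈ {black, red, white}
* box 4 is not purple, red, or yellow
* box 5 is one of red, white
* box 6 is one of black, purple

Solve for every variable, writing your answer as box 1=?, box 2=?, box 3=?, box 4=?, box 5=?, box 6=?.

box 1=white, box 2=yellow, box 3=black, box 4=pink, box 5=red, box 6=purple

box 1's domain is down to {white}, so box 1 = white. Eliminate white elsewhere: box 3, box 4, box 5.
box 2 must be yellow (only option left).
box 5's domain is down to {red}, so box 5 = red. Strike red from box 3.
box 3 has just one choice, so box 3 = black. So box 4, box 6 can't be black.
box 4 must be pink (only option left).
box 6's domain is down to {purple}, so box 6 = purple.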